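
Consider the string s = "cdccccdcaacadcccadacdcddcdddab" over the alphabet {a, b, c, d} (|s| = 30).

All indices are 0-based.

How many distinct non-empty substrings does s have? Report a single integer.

410

rank | idx | suffix
   0 |   8 | aacadcccadacdcddcdddab
   1 |  28 | ab
   2 |   9 | acadcccadacdcddcdddab
   3 |  18 | acdcddcdddab
   4 |  16 | adacdcddcdddab
   5 |  11 | adcccadacdcddcdddab
   6 |  29 | b
   7 |   7 | caacadcccadacdcddcdddab
   8 |  15 | cadacdcddcdddab
   9 |  10 | cadcccadacdcddcdddab
  10 |  14 | ccadacdcddcdddab
  11 |  13 | cccadacdcddcdddab
  12 |   2 | ccccdcaacadcccadacdcddcdddab
  13 |   3 | cccdcaacadcccadacdcddcdddab
  14 |   4 | ccdcaacadcccadacdcddcdddab
  15 |   5 | cdcaacadcccadacdcddcdddab
  16 |   0 | cdccccdcaacadcccadacdcddcdddab
  17 |  19 | cdcddcdddab
  18 |  21 | cddcdddab
  19 |  24 | cdddab
  20 |  27 | dab
  21 |  17 | dacdcddcdddab
  22 |   6 | dcaacadcccadacdcddcdddab
  23 |  12 | dcccadacdcddcdddab
  24 |   1 | dccccdcaacadcccadacdcddcdddab
  25 |  20 | dcddcdddab
  26 |  23 | dcdddab
  27 |  26 | ddab
  28 |  22 | ddcdddab
  29 |  25 | dddab

SA = [8, 28, 9, 18, 16, 11, 29, 7, 15, 10, 14, 13, 2, 3, 4, 5, 0, 19, 21, 24, 27, 17, 6, 12, 1, 20, 23, 26, 22, 25]
[i] adj suffixes → lcp
  [1] 8/28 → 1 ('a')
  [2] 28/9 → 1 ('a')
  [3] 9/18 → 2 ('ac')
  [4] 18/16 → 1 ('a')
  [5] 16/11 → 2 ('ad')
  [6] 11/29 → 0 ('')
  [7] 29/7 → 0 ('')
  [8] 7/15 → 2 ('ca')
  [9] 15/10 → 3 ('cad')
  [10] 10/14 → 1 ('c')
  [11] 14/13 → 2 ('cc')
  [12] 13/2 → 3 ('ccc')
  [13] 2/3 → 3 ('ccc')
  [14] 3/4 → 2 ('cc')
  [15] 4/5 → 1 ('c')
  [16] 5/0 → 3 ('cdc')
  [17] 0/19 → 3 ('cdc')
  [18] 19/21 → 2 ('cd')
  [19] 21/24 → 3 ('cdd')
  [20] 24/27 → 0 ('')
  [21] 27/17 → 2 ('da')
  [22] 17/6 → 1 ('d')
  [23] 6/12 → 2 ('dc')
  [24] 12/1 → 4 ('dccc')
  [25] 1/20 → 2 ('dc')
  [26] 20/23 → 4 ('dcdd')
  [27] 23/26 → 1 ('d')
  [28] 26/22 → 2 ('dd')
  [29] 22/25 → 2 ('dd')

n(n+1)/2 = 30·31/2 = 465
Σ LCP = 0 + 1 + 1 + 2 + 1 + 2 + 0 + 0 + 2 + 3 + 1 + 2 + 3 + 3 + 2 + 1 + 3 + 3 + 2 + 3 + 0 + 2 + 1 + 2 + 4 + 2 + 4 + 1 + 2 + 2 = 55
distinct = 465 − 55 = 410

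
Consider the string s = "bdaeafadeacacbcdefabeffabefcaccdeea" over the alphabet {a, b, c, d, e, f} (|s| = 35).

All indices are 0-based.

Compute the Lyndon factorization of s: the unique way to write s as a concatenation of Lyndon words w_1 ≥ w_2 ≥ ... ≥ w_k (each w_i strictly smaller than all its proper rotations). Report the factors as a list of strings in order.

["bd", "aeaf", "ade", "acacbcdef", "abeff", "abefcaccdee", "a"]

emit factor 1: 'bd' (i=0, period=2)
emit factor 2: 'aeaf' (i=2, period=4)
emit factor 3: 'ade' (i=6, period=3)
emit factor 4: 'acacbcdef' (i=9, period=9)
emit factor 5: 'abeff' (i=18, period=5)
emit factor 6: 'abefcaccdee' (i=23, period=11)
emit factor 7: 'a' (i=34, period=1)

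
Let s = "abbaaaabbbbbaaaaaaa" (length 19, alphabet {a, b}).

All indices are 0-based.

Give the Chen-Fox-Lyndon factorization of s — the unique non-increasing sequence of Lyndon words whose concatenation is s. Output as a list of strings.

["abb", "aaaabbbbb", "a", "a", "a", "a", "a", "a", "a"]

emit factor 1: 'abb' (i=0, period=3)
emit factor 2: 'aaaabbbbb' (i=3, period=9)
emit factor 3: 'a' (i=12, period=1)
emit factor 4: 'a' (i=13, period=1)
emit factor 5: 'a' (i=14, period=1)
emit factor 6: 'a' (i=15, period=1)
emit factor 7: 'a' (i=16, period=1)
emit factor 8: 'a' (i=17, period=1)
emit factor 9: 'a' (i=18, period=1)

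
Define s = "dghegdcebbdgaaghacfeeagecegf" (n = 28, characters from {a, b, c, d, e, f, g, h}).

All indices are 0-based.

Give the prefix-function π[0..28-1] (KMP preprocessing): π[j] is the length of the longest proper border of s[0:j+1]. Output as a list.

[0, 0, 0, 0, 0, 1, 0, 0, 0, 0, 1, 2, 0, 0, 0, 0, 0, 0, 0, 0, 0, 0, 0, 0, 0, 0, 0, 0]

π[0] = 0
j=1 s[j]='g': π[1]=0 (border '')
j=2 s[j]='h': π[2]=0 (border '')
j=3 s[j]='e': π[3]=0 (border '')
j=4 s[j]='g': π[4]=0 (border '')
j=5 s[j]='d': π[5]=1 (border 'd')
j=6 s[j]='c': k: 1→0; π[6]=0 (border '')
j=7 s[j]='e': π[7]=0 (border '')
j=8 s[j]='b': π[8]=0 (border '')
j=9 s[j]='b': π[9]=0 (border '')
j=10 s[j]='d': π[10]=1 (border 'd')
j=11 s[j]='g': π[11]=2 (border 'dg')
j=12 s[j]='a': k: 2→0; π[12]=0 (border '')
j=13 s[j]='a': π[13]=0 (border '')
j=14 s[j]='g': π[14]=0 (border '')
j=15 s[j]='h': π[15]=0 (border '')
j=16 s[j]='a': π[16]=0 (border '')
j=17 s[j]='c': π[17]=0 (border '')
j=18 s[j]='f': π[18]=0 (border '')
j=19 s[j]='e': π[19]=0 (border '')
j=20 s[j]='e': π[20]=0 (border '')
j=21 s[j]='a': π[21]=0 (border '')
j=22 s[j]='g': π[22]=0 (border '')
j=23 s[j]='e': π[23]=0 (border '')
j=24 s[j]='c': π[24]=0 (border '')
j=25 s[j]='e': π[25]=0 (border '')
j=26 s[j]='g': π[26]=0 (border '')
j=27 s[j]='f': π[27]=0 (border '')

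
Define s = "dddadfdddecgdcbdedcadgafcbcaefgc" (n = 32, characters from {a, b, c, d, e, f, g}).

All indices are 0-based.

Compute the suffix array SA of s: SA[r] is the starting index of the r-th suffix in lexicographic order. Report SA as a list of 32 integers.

rank→(start, suffix):
  0 → (3, 'adfdddecgdcbdedcadgafcbcaefgc')
  1 → (19, 'adgafcbcaefgc')
  2 → (27, 'aefgc')
  3 → (22, 'afcbcaefgc')
  4 → (25, 'bcaefgc')
  5 → (14, 'bdedcadgafcbcaefgc')
  6 → (31, 'c')
  7 → (18, 'cadgafcbcaefgc')
  8 → (26, 'caefgc')
  9 → (24, 'cbcaefgc')
  10 → (13, 'cbdedcadgafcbcaefgc')
  11 → (10, 'cgdcbdedcadgafcbcaefgc')
  12 → (2, 'dadfdddecgdcbdedcadgafcbcaefgc')
  13 → (17, 'dcadgafcbcaefgc')
  14 → (12, 'dcbdedcadgafcbcaefgc')
  15 → (1, 'ddadfdddecgdcbdedcadgafcbcaefgc')
  16 → (0, 'dddadfdddecgdcbdedcadgafcbcaefgc')
  17 → (6, 'dddecgdcbdedcadgafcbcaefgc')
  18 → (7, 'ddecgdcbdedcadgafcbcaefgc')
  19 → (8, 'decgdcbdedcadgafcbcaefgc')
  20 → (15, 'dedcadgafcbcaefgc')
  21 → (4, 'dfdddecgdcbdedcadgafcbcaefgc')
  22 → (20, 'dgafcbcaefgc')
  23 → (9, 'ecgdcbdedcadgafcbcaefgc')
  24 → (16, 'edcadgafcbcaefgc')
  25 → (28, 'efgc')
  26 → (23, 'fcbcaefgc')
  27 → (5, 'fdddecgdcbdedcadgafcbcaefgc')
  28 → (29, 'fgc')
  29 → (21, 'gafcbcaefgc')
  30 → (30, 'gc')
  31 → (11, 'gdcbdedcadgafcbcaefgc')

[3, 19, 27, 22, 25, 14, 31, 18, 26, 24, 13, 10, 2, 17, 12, 1, 0, 6, 7, 8, 15, 4, 20, 9, 16, 28, 23, 5, 29, 21, 30, 11]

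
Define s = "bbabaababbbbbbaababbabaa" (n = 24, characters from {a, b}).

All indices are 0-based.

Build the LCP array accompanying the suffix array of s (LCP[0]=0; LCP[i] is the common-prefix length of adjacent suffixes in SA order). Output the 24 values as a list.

[0, 1, 2, 6, 1, 4, 3, 5, 2, 3, 0, 3, 7, 2, 5, 3, 4, 1, 3, 6, 2, 3, 4, 5]

rank→(start, suffix):
  0 → (23, 'a')
  1 → (22, 'aa')
  2 → (14, 'aababbabaa')
  3 → (4, 'aababbbbbbaababbabaa')
  4 → (20, 'abaa')
  5 → (2, 'abaababbbbbbaababbabaa')
  6 → (15, 'ababbabaa')
  7 → (5, 'ababbbbbbaababbabaa')
  8 → (17, 'abbabaa')
  9 → (7, 'abbbbbbaababbabaa')
  10 → (21, 'baa')
  11 → (13, 'baababbabaa')
  12 → (3, 'baababbbbbbaababbabaa')
  13 → (19, 'babaa')
  14 → (1, 'babaababbbbbbaababbabaa')
  15 → (16, 'babbabaa')
  16 → (6, 'babbbbbbaababbabaa')
  17 → (12, 'bbaababbabaa')
  18 → (18, 'bbabaa')
  19 → (0, 'bbabaababbbbbbaababbabaa')
  20 → (11, 'bbbaababbabaa')
  21 → (10, 'bbbbaababbabaa')
  22 → (9, 'bbbbbaababbabaa')
  23 → (8, 'bbbbbbaababbabaa')

SA = [23, 22, 14, 4, 20, 2, 15, 5, 17, 7, 21, 13, 3, 19, 1, 16, 6, 12, 18, 0, 11, 10, 9, 8]
i: (SA[i-1],SA[i]) lcp shared
  1: (23,22) 1 'a'
  2: (22,14) 2 'aa'
  3: (14,4) 6 'aababb'
  4: (4,20) 1 'a'
  5: (20,2) 4 'abaa'
  6: (2,15) 3 'aba'
  7: (15,5) 5 'ababb'
  8: (5,17) 2 'ab'
  9: (17,7) 3 'abb'
  10: (7,21) 0 ''
  11: (21,13) 3 'baa'
  12: (13,3) 7 'baababb'
  13: (3,19) 2 'ba'
  14: (19,1) 5 'babaa'
  15: (1,16) 3 'bab'
  16: (16,6) 4 'babb'
  17: (6,12) 1 'b'
  18: (12,18) 3 'bba'
  19: (18,0) 6 'bbabaa'
  20: (0,11) 2 'bb'
  21: (11,10) 3 'bbb'
  22: (10,9) 4 'bbbb'
  23: (9,8) 5 'bbbbb'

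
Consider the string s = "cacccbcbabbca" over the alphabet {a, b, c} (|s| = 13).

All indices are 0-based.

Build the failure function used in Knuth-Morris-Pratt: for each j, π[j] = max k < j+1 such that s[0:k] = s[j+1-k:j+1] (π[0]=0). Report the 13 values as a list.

π[0] = 0
j=1 s[j]='a': π[1]=0 (border '')
j=2 s[j]='c': π[2]=1 (border 'c')
j=3 s[j]='c': k: 1→0; π[3]=1 (border 'c')
j=4 s[j]='c': k: 1→0; π[4]=1 (border 'c')
j=5 s[j]='b': k: 1→0; π[5]=0 (border '')
j=6 s[j]='c': π[6]=1 (border 'c')
j=7 s[j]='b': k: 1→0; π[7]=0 (border '')
j=8 s[j]='a': π[8]=0 (border '')
j=9 s[j]='b': π[9]=0 (border '')
j=10 s[j]='b': π[10]=0 (border '')
j=11 s[j]='c': π[11]=1 (border 'c')
j=12 s[j]='a': π[12]=2 (border 'ca')

[0, 0, 1, 1, 1, 0, 1, 0, 0, 0, 0, 1, 2]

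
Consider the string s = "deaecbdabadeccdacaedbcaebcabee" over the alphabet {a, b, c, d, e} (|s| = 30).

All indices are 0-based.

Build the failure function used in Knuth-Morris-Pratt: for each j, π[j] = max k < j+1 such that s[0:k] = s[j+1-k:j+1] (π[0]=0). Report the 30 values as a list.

[0, 0, 0, 0, 0, 0, 1, 0, 0, 0, 1, 2, 0, 0, 1, 0, 0, 0, 0, 1, 0, 0, 0, 0, 0, 0, 0, 0, 0, 0]

π[0] = 0
j=1 s[j]='e': π[1]=0 (border '')
j=2 s[j]='a': π[2]=0 (border '')
j=3 s[j]='e': π[3]=0 (border '')
j=4 s[j]='c': π[4]=0 (border '')
j=5 s[j]='b': π[5]=0 (border '')
j=6 s[j]='d': π[6]=1 (border 'd')
j=7 s[j]='a': k: 1→0; π[7]=0 (border '')
j=8 s[j]='b': π[8]=0 (border '')
j=9 s[j]='a': π[9]=0 (border '')
j=10 s[j]='d': π[10]=1 (border 'd')
j=11 s[j]='e': π[11]=2 (border 'de')
j=12 s[j]='c': k: 2→0; π[12]=0 (border '')
j=13 s[j]='c': π[13]=0 (border '')
j=14 s[j]='d': π[14]=1 (border 'd')
j=15 s[j]='a': k: 1→0; π[15]=0 (border '')
j=16 s[j]='c': π[16]=0 (border '')
j=17 s[j]='a': π[17]=0 (border '')
j=18 s[j]='e': π[18]=0 (border '')
j=19 s[j]='d': π[19]=1 (border 'd')
j=20 s[j]='b': k: 1→0; π[20]=0 (border '')
j=21 s[j]='c': π[21]=0 (border '')
j=22 s[j]='a': π[22]=0 (border '')
j=23 s[j]='e': π[23]=0 (border '')
j=24 s[j]='b': π[24]=0 (border '')
j=25 s[j]='c': π[25]=0 (border '')
j=26 s[j]='a': π[26]=0 (border '')
j=27 s[j]='b': π[27]=0 (border '')
j=28 s[j]='e': π[28]=0 (border '')
j=29 s[j]='e': π[29]=0 (border '')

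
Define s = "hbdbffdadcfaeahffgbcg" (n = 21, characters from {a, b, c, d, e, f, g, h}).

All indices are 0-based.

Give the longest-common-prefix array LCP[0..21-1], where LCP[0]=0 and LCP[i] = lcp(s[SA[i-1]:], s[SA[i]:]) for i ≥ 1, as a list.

[0, 1, 1, 0, 1, 1, 0, 1, 0, 1, 1, 0, 0, 1, 1, 2, 1, 0, 1, 0, 1]

rank→(start, suffix):
  0 → (7, 'adcfaeahffgbcg')
  1 → (11, 'aeahffgbcg')
  2 → (13, 'ahffgbcg')
  3 → (18, 'bcg')
  4 → (1, 'bdbffdadcfaeahffgbcg')
  5 → (3, 'bffdadcfaeahffgbcg')
  6 → (9, 'cfaeahffgbcg')
  7 → (19, 'cg')
  8 → (6, 'dadcfaeahffgbcg')
  9 → (2, 'dbffdadcfaeahffgbcg')
  10 → (8, 'dcfaeahffgbcg')
  11 → (12, 'eahffgbcg')
  12 → (10, 'faeahffgbcg')
  13 → (5, 'fdadcfaeahffgbcg')
  14 → (4, 'ffdadcfaeahffgbcg')
  15 → (15, 'ffgbcg')
  16 → (16, 'fgbcg')
  17 → (20, 'g')
  18 → (17, 'gbcg')
  19 → (0, 'hbdbffdadcfaeahffgbcg')
  20 → (14, 'hffgbcg')

SA = [7, 11, 13, 18, 1, 3, 9, 19, 6, 2, 8, 12, 10, 5, 4, 15, 16, 20, 17, 0, 14]
[i] adj suffixes → lcp
  [1] 7/11 → 1 ('a')
  [2] 11/13 → 1 ('a')
  [3] 13/18 → 0 ('')
  [4] 18/1 → 1 ('b')
  [5] 1/3 → 1 ('b')
  [6] 3/9 → 0 ('')
  [7] 9/19 → 1 ('c')
  [8] 19/6 → 0 ('')
  [9] 6/2 → 1 ('d')
  [10] 2/8 → 1 ('d')
  [11] 8/12 → 0 ('')
  [12] 12/10 → 0 ('')
  [13] 10/5 → 1 ('f')
  [14] 5/4 → 1 ('f')
  [15] 4/15 → 2 ('ff')
  [16] 15/16 → 1 ('f')
  [17] 16/20 → 0 ('')
  [18] 20/17 → 1 ('g')
  [19] 17/0 → 0 ('')
  [20] 0/14 → 1 ('h')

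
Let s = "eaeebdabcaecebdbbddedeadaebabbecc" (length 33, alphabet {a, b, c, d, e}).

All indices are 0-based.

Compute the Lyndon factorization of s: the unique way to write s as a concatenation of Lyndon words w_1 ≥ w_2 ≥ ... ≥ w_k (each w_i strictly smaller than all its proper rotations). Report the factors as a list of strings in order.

["e", "aeebd", "abcaecebdbbddedeadaeb", "abbecc"]

emit factor 1: 'e' (i=0, period=1)
emit factor 2: 'aeebd' (i=1, period=5)
emit factor 3: 'abcaecebdbbddedeadaeb' (i=6, period=21)
emit factor 4: 'abbecc' (i=27, period=6)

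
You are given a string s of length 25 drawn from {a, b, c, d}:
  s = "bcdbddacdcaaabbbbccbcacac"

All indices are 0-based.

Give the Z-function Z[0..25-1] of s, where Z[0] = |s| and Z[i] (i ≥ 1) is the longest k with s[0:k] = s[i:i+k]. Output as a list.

Z[0]=25
i=1: outside box; Z[1]=0
i=2: outside box; Z[2]=0
i=3: outside box; Z[3]=1 grow→box=[3,4)
i=4: outside box; Z[4]=0
i=5: outside box; Z[5]=0
i=6: outside box; Z[6]=0
i=7: outside box; Z[7]=0
i=8: outside box; Z[8]=0
i=9: outside box; Z[9]=0
i=10: outside box; Z[10]=0
i=11: outside box; Z[11]=0
i=12: outside box; Z[12]=0
i=13: outside box; Z[13]=1 grow→box=[13,14)
i=14: outside box; Z[14]=1 grow→box=[14,15)
i=15: outside box; Z[15]=1 grow→box=[15,16)
i=16: outside box; Z[16]=2 grow→box=[16,18)
i=17: min(r-i=1, Z[1]=0)=0; Z[17]=0
i=18: outside box; Z[18]=0
i=19: outside box; Z[19]=2 grow→box=[19,21)
i=20: min(r-i=1, Z[1]=0)=0; Z[20]=0
i=21: outside box; Z[21]=0
i=22: outside box; Z[22]=0
i=23: outside box; Z[23]=0
i=24: outside box; Z[24]=0

[25, 0, 0, 1, 0, 0, 0, 0, 0, 0, 0, 0, 0, 1, 1, 1, 2, 0, 0, 2, 0, 0, 0, 0, 0]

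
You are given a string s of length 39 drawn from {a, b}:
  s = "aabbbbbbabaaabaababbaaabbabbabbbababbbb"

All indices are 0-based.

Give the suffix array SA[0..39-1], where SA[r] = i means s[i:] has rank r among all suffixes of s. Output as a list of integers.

[10, 20, 11, 14, 21, 0, 8, 12, 15, 32, 17, 22, 25, 28, 34, 1, 38, 9, 19, 13, 7, 31, 16, 24, 27, 33, 37, 18, 6, 30, 23, 26, 36, 5, 29, 35, 4, 3, 2]

rank | idx | suffix
   0 |  10 | aaabaababbaaabbabbabbbababbbb
   1 |  20 | aaabbabbabbbababbbb
   2 |  11 | aabaababbaaabbabbabbbababbbb
   3 |  14 | aababbaaabbabbabbbababbbb
   4 |  21 | aabbabbabbbababbbb
   5 |   0 | aabbbbbbabaaabaababbaaabbabbabbbababbbb
   6 |   8 | abaaabaababbaaabbabbabbbababbbb
   7 |  12 | abaababbaaabbabbabbbababbbb
   8 |  15 | ababbaaabbabbabbbababbbb
   9 |  32 | ababbbb
  10 |  17 | abbaaabbabbabbbababbbb
  11 |  22 | abbabbabbbababbbb
  12 |  25 | abbabbbababbbb
  13 |  28 | abbbababbbb
  14 |  34 | abbbb
  15 |   1 | abbbbbbabaaabaababbaaabbabbabbbababbbb
  16 |  38 | b
  17 |   9 | baaabaababbaaabbabbabbbababbbb
  18 |  19 | baaabbabbabbbababbbb
  19 |  13 | baababbaaabbabbabbbababbbb
  20 |   7 | babaaabaababbaaabbabbabbbababbbb
  21 |  31 | bababbbb
  22 |  16 | babbaaabbabbabbbababbbb
  23 |  24 | babbabbbababbbb
  24 |  27 | babbbababbbb
  25 |  33 | babbbb
  26 |  37 | bb
  27 |  18 | bbaaabbabbabbbababbbb
  28 |   6 | bbabaaabaababbaaabbabbabbbababbbb
  29 |  30 | bbababbbb
  30 |  23 | bbabbabbbababbbb
  31 |  26 | bbabbbababbbb
  32 |  36 | bbb
  33 |   5 | bbbabaaabaababbaaabbabbabbbababbbb
  34 |  29 | bbbababbbb
  35 |  35 | bbbb
  36 |   4 | bbbbabaaabaababbaaabbabbabbbababbbb
  37 |   3 | bbbbbabaaabaababbaaabbabbabbbababbbb
  38 |   2 | bbbbbbabaaabaababbaaabbabbabbbababbbb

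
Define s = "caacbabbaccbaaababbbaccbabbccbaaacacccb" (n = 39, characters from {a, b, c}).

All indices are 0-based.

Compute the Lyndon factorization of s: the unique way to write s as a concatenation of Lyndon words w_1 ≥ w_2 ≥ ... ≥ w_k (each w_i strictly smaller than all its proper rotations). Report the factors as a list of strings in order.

emit factor 1: 'c' (i=0, period=1)
emit factor 2: 'aacbabbaccb' (i=1, period=11)
emit factor 3: 'aaababbbaccbabbccbaaacacccb' (i=12, period=27)

["c", "aacbabbaccb", "aaababbbaccbabbccbaaacacccb"]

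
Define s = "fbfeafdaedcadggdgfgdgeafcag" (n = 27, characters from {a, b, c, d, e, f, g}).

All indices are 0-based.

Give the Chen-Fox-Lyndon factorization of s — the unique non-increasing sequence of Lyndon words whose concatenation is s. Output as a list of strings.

emit factor 1: 'f' (i=0, period=1)
emit factor 2: 'bfe' (i=1, period=3)
emit factor 3: 'afd' (i=4, period=3)
emit factor 4: 'aedc' (i=7, period=4)
emit factor 5: 'adggdgfgdgeafcag' (i=11, period=16)

["f", "bfe", "afd", "aedc", "adggdgfgdgeafcag"]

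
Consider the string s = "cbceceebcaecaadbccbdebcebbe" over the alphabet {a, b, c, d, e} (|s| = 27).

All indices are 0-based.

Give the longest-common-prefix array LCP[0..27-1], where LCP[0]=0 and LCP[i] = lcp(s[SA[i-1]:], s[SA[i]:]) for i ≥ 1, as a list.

[0, 1, 1, 0, 1, 2, 2, 3, 1, 1, 0, 2, 1, 2, 1, 1, 2, 2, 0, 1, 0, 1, 2, 3, 1, 2, 1]

sorted suffixes:
  #0 SA[0]=12  'aadbccbdebcebbe'
  #1 SA[1]=13  'adbccbdebcebbe'
  #2 SA[2]=9  'aecaadbccbdebcebbe'
  #3 SA[3]=24  'bbe'
  #4 SA[4]=7  'bcaecaadbccbdebcebbe'
  #5 SA[5]=15  'bccbdebcebbe'
  #6 SA[6]=21  'bcebbe'
  #7 SA[7]=1  'bceceebcaecaadbccbdebcebbe'
  #8 SA[8]=18  'bdebcebbe'
  #9 SA[9]=25  'be'
  #10 SA[10]=11  'caadbccbdebcebbe'
  #11 SA[11]=8  'caecaadbccbdebcebbe'
  #12 SA[12]=0  'cbceceebcaecaadbccbdebcebbe'
  #13 SA[13]=17  'cbdebcebbe'
  #14 SA[14]=16  'ccbdebcebbe'
  #15 SA[15]=22  'cebbe'
  #16 SA[16]=2  'ceceebcaecaadbccbdebcebbe'
  #17 SA[17]=4  'ceebcaecaadbccbdebcebbe'
  #18 SA[18]=14  'dbccbdebcebbe'
  #19 SA[19]=19  'debcebbe'
  #20 SA[20]=26  'e'
  #21 SA[21]=23  'ebbe'
  #22 SA[22]=6  'ebcaecaadbccbdebcebbe'
  #23 SA[23]=20  'ebcebbe'
  #24 SA[24]=10  'ecaadbccbdebcebbe'
  #25 SA[25]=3  'eceebcaecaadbccbdebcebbe'
  #26 SA[26]=5  'eebcaecaadbccbdebcebbe'

SA = [12, 13, 9, 24, 7, 15, 21, 1, 18, 25, 11, 8, 0, 17, 16, 22, 2, 4, 14, 19, 26, 23, 6, 20, 10, 3, 5]
[i] adj suffixes → lcp
  [1] 12/13 → 1 ('a')
  [2] 13/9 → 1 ('a')
  [3] 9/24 → 0 ('')
  [4] 24/7 → 1 ('b')
  [5] 7/15 → 2 ('bc')
  [6] 15/21 → 2 ('bc')
  [7] 21/1 → 3 ('bce')
  [8] 1/18 → 1 ('b')
  [9] 18/25 → 1 ('b')
  [10] 25/11 → 0 ('')
  [11] 11/8 → 2 ('ca')
  [12] 8/0 → 1 ('c')
  [13] 0/17 → 2 ('cb')
  [14] 17/16 → 1 ('c')
  [15] 16/22 → 1 ('c')
  [16] 22/2 → 2 ('ce')
  [17] 2/4 → 2 ('ce')
  [18] 4/14 → 0 ('')
  [19] 14/19 → 1 ('d')
  [20] 19/26 → 0 ('')
  [21] 26/23 → 1 ('e')
  [22] 23/6 → 2 ('eb')
  [23] 6/20 → 3 ('ebc')
  [24] 20/10 → 1 ('e')
  [25] 10/3 → 2 ('ec')
  [26] 3/5 → 1 ('e')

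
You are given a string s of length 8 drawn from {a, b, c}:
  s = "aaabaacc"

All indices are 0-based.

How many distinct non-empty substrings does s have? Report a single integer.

rank | idx | suffix
   0 |   0 | aaabaacc
   1 |   1 | aabaacc
   2 |   4 | aacc
   3 |   2 | abaacc
   4 |   5 | acc
   5 |   3 | baacc
   6 |   7 | c
   7 |   6 | cc

SA = [0, 1, 4, 2, 5, 3, 7, 6]
i: (SA[i-1],SA[i]) lcp shared
  1: (0,1) 2 'aa'
  2: (1,4) 2 'aa'
  3: (4,2) 1 'a'
  4: (2,5) 1 'a'
  5: (5,3) 0 ''
  6: (3,7) 0 ''
  7: (7,6) 1 'c'

n(n+1)/2 = 8·9/2 = 36
Σ LCP = 0 + 2 + 2 + 1 + 1 + 0 + 0 + 1 = 7
distinct = 36 − 7 = 29

29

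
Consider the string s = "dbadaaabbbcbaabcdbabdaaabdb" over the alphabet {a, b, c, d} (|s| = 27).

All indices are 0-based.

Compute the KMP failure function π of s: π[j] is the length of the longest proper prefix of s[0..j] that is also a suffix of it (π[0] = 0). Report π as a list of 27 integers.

[0, 0, 0, 1, 0, 0, 0, 0, 0, 0, 0, 0, 0, 0, 0, 0, 1, 2, 3, 0, 1, 0, 0, 0, 0, 1, 2]

π[0] = 0
j=1 s[j]='b': π[1]=0 (border '')
j=2 s[j]='a': π[2]=0 (border '')
j=3 s[j]='d': π[3]=1 (border 'd')
j=4 s[j]='a': k: 1→0; π[4]=0 (border '')
j=5 s[j]='a': π[5]=0 (border '')
j=6 s[j]='a': π[6]=0 (border '')
j=7 s[j]='b': π[7]=0 (border '')
j=8 s[j]='b': π[8]=0 (border '')
j=9 s[j]='b': π[9]=0 (border '')
j=10 s[j]='c': π[10]=0 (border '')
j=11 s[j]='b': π[11]=0 (border '')
j=12 s[j]='a': π[12]=0 (border '')
j=13 s[j]='a': π[13]=0 (border '')
j=14 s[j]='b': π[14]=0 (border '')
j=15 s[j]='c': π[15]=0 (border '')
j=16 s[j]='d': π[16]=1 (border 'd')
j=17 s[j]='b': π[17]=2 (border 'db')
j=18 s[j]='a': π[18]=3 (border 'dba')
j=19 s[j]='b': k: 3→0; π[19]=0 (border '')
j=20 s[j]='d': π[20]=1 (border 'd')
j=21 s[j]='a': k: 1→0; π[21]=0 (border '')
j=22 s[j]='a': π[22]=0 (border '')
j=23 s[j]='a': π[23]=0 (border '')
j=24 s[j]='b': π[24]=0 (border '')
j=25 s[j]='d': π[25]=1 (border 'd')
j=26 s[j]='b': π[26]=2 (border 'db')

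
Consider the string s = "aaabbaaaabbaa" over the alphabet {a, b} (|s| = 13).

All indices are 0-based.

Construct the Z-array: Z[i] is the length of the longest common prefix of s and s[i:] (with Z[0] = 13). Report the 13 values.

Z[0]=13
i=1: fresh scan; Z[1]=2 scan→box=[1,3)
i=2: min(r-i=1, Z[1]=2)=1; Z[2]=1
i=3: fresh scan; Z[3]=0
i=4: fresh scan; Z[4]=0
i=5: fresh scan; Z[5]=3 scan→box=[5,8)
i=6: min(r-i=2, Z[1]=2)=2; Z[6]=7 scan→box=[6,13)
i=7: min(r-i=6, Z[1]=2)=2; Z[7]=2
i=8: min(r-i=5, Z[2]=1)=1; Z[8]=1
i=9: min(r-i=4, Z[3]=0)=0; Z[9]=0
i=10: min(r-i=3, Z[4]=0)=0; Z[10]=0
i=11: min(r-i=2, Z[5]=3)=2; Z[11]=2
i=12: min(r-i=1, Z[6]=7)=1; Z[12]=1

[13, 2, 1, 0, 0, 3, 7, 2, 1, 0, 0, 2, 1]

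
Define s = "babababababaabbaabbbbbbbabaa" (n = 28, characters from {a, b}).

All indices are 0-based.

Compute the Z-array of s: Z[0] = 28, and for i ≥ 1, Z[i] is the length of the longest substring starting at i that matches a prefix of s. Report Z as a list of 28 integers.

Z[0]=28
i=1: fresh scan; Z[1]=0
i=2: fresh scan; Z[2]=10 grow→box=[2,12)
i=3: min(r-i=9, Z[1]=0)=0; Z[3]=0
i=4: min(r-i=8, Z[2]=10)=8; Z[4]=8
i=5: min(r-i=7, Z[3]=0)=0; Z[5]=0
i=6: min(r-i=6, Z[4]=8)=6; Z[6]=6
i=7: min(r-i=5, Z[5]=0)=0; Z[7]=0
i=8: min(r-i=4, Z[6]=6)=4; Z[8]=4
i=9: min(r-i=3, Z[7]=0)=0; Z[9]=0
i=10: min(r-i=2, Z[8]=4)=2; Z[10]=2
i=11: min(r-i=1, Z[9]=0)=0; Z[11]=0
i=12: fresh scan; Z[12]=0
i=13: fresh scan; Z[13]=1 grow→box=[13,14)
i=14: fresh scan; Z[14]=2 grow→box=[14,16)
i=15: min(r-i=1, Z[1]=0)=0; Z[15]=0
i=16: fresh scan; Z[16]=0
i=17: fresh scan; Z[17]=1 grow→box=[17,18)
i=18: fresh scan; Z[18]=1 grow→box=[18,19)
i=19: fresh scan; Z[19]=1 grow→box=[19,20)
i=20: fresh scan; Z[20]=1 grow→box=[20,21)
i=21: fresh scan; Z[21]=1 grow→box=[21,22)
i=22: fresh scan; Z[22]=1 grow→box=[22,23)
i=23: fresh scan; Z[23]=4 grow→box=[23,27)
i=24: min(r-i=3, Z[1]=0)=0; Z[24]=0
i=25: min(r-i=2, Z[2]=10)=2; Z[25]=2
i=26: min(r-i=1, Z[3]=0)=0; Z[26]=0
i=27: fresh scan; Z[27]=0

[28, 0, 10, 0, 8, 0, 6, 0, 4, 0, 2, 0, 0, 1, 2, 0, 0, 1, 1, 1, 1, 1, 1, 4, 0, 2, 0, 0]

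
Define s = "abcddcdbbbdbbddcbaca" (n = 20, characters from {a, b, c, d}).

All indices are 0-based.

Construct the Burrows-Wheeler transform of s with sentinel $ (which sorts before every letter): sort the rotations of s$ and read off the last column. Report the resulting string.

rank  rotation               last
    0  $abcddcdbbbdbbddcbaca  a
    1  a$abcddcdbbbdbbddcbac  c
    2  abcddcdbbbdbbddcbaca$  $
    3  aca$abcddcdbbbdbbddcb  b
    4  baca$abcddcdbbbdbbddc  c
    5  bbbdbbddcbaca$abcddcd  d
    6  bbdbbddcbaca$abcddcdb  b
    7  bbddcbaca$abcddcdbbbd  d
    8  bcddcdbbbdbbddcbaca$a  a
    9  bdbbddcbaca$abcddcdbb  b
   10  bddcbaca$abcddcdbbbdb  b
   11  ca$abcddcdbbbdbbddcba  a
   12  cbaca$abcddcdbbbdbbdd  d
   13  cdbbbdbbddcbaca$abcdd  d
   14  cddcdbbbdbbddcbaca$ab  b
   15  dbbbdbbddcbaca$abcddc  c
   16  dbbddcbaca$abcddcdbbb  b
   17  dcbaca$abcddcdbbbdbbd  d
   18  dcdbbbdbbddcbaca$abcd  d
   19  ddcbaca$abcddcdbbbdbb  b
   20  ddcdbbbdbbddcbaca$abc  c

ac$bcdbdabbaddbcbddbc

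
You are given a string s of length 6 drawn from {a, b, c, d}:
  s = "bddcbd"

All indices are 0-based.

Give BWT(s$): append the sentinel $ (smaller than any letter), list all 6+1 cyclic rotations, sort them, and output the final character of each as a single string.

rank  rotation last
    0  $bddcbd  d
    1  bd$bddc  c
    2  bddcbd$  $
    3  cbd$bdd  d
    4  d$bddcb  b
    5  dcbd$bd  d
    6  ddcbd$b  b

dc$dbdb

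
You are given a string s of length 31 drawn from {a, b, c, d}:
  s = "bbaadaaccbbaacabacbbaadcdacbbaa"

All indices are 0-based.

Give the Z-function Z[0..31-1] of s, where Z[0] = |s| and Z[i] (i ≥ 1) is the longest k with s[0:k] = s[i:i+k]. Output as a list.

Z[0]=31
i=1: outside box; Z[1]=1 scan→box=[1,2)
i=2: outside box; Z[2]=0
i=3: outside box; Z[3]=0
i=4: outside box; Z[4]=0
i=5: outside box; Z[5]=0
i=6: outside box; Z[6]=0
i=7: outside box; Z[7]=0
i=8: outside box; Z[8]=0
i=9: outside box; Z[9]=4 scan→box=[9,13)
i=10: min(r-i=3, Z[1]=1)=1; Z[10]=1
i=11: min(r-i=2, Z[2]=0)=0; Z[11]=0
i=12: min(r-i=1, Z[3]=0)=0; Z[12]=0
i=13: outside box; Z[13]=0
i=14: outside box; Z[14]=0
i=15: outside box; Z[15]=1 scan→box=[15,16)
i=16: outside box; Z[16]=0
i=17: outside box; Z[17]=0
i=18: outside box; Z[18]=5 scan→box=[18,23)
i=19: min(r-i=4, Z[1]=1)=1; Z[19]=1
i=20: min(r-i=3, Z[2]=0)=0; Z[20]=0
i=21: min(r-i=2, Z[3]=0)=0; Z[21]=0
i=22: min(r-i=1, Z[4]=0)=0; Z[22]=0
i=23: outside box; Z[23]=0
i=24: outside box; Z[24]=0
i=25: outside box; Z[25]=0
i=26: outside box; Z[26]=0
i=27: outside box; Z[27]=4 scan→box=[27,31)
i=28: min(r-i=3, Z[1]=1)=1; Z[28]=1
i=29: min(r-i=2, Z[2]=0)=0; Z[29]=0
i=30: min(r-i=1, Z[3]=0)=0; Z[30]=0

[31, 1, 0, 0, 0, 0, 0, 0, 0, 4, 1, 0, 0, 0, 0, 1, 0, 0, 5, 1, 0, 0, 0, 0, 0, 0, 0, 4, 1, 0, 0]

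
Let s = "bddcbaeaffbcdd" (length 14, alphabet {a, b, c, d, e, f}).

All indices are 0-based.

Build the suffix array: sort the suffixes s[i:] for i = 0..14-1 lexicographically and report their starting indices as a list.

[5, 7, 4, 10, 0, 3, 11, 13, 2, 12, 1, 6, 9, 8]

rank→(start, suffix):
  0 → (5, 'aeaffbcdd')
  1 → (7, 'affbcdd')
  2 → (4, 'baeaffbcdd')
  3 → (10, 'bcdd')
  4 → (0, 'bddcbaeaffbcdd')
  5 → (3, 'cbaeaffbcdd')
  6 → (11, 'cdd')
  7 → (13, 'd')
  8 → (2, 'dcbaeaffbcdd')
  9 → (12, 'dd')
  10 → (1, 'ddcbaeaffbcdd')
  11 → (6, 'eaffbcdd')
  12 → (9, 'fbcdd')
  13 → (8, 'ffbcdd')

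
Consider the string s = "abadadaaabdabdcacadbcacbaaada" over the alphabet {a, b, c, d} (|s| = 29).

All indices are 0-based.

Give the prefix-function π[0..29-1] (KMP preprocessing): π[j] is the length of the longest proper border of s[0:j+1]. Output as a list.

[0, 0, 1, 0, 1, 0, 1, 1, 1, 2, 0, 1, 2, 0, 0, 1, 0, 1, 0, 0, 0, 1, 0, 0, 1, 1, 1, 0, 1]

π[0] = 0
j=1 s[j]='b': π[1]=0 (border '')
j=2 s[j]='a': π[2]=1 (border 'a')
j=3 s[j]='d': k: 1→0; π[3]=0 (border '')
j=4 s[j]='a': π[4]=1 (border 'a')
j=5 s[j]='d': k: 1→0; π[5]=0 (border '')
j=6 s[j]='a': π[6]=1 (border 'a')
j=7 s[j]='a': k: 1→0; π[7]=1 (border 'a')
j=8 s[j]='a': k: 1→0; π[8]=1 (border 'a')
j=9 s[j]='b': π[9]=2 (border 'ab')
j=10 s[j]='d': k: 2→0; π[10]=0 (border '')
j=11 s[j]='a': π[11]=1 (border 'a')
j=12 s[j]='b': π[12]=2 (border 'ab')
j=13 s[j]='d': k: 2→0; π[13]=0 (border '')
j=14 s[j]='c': π[14]=0 (border '')
j=15 s[j]='a': π[15]=1 (border 'a')
j=16 s[j]='c': k: 1→0; π[16]=0 (border '')
j=17 s[j]='a': π[17]=1 (border 'a')
j=18 s[j]='d': k: 1→0; π[18]=0 (border '')
j=19 s[j]='b': π[19]=0 (border '')
j=20 s[j]='c': π[20]=0 (border '')
j=21 s[j]='a': π[21]=1 (border 'a')
j=22 s[j]='c': k: 1→0; π[22]=0 (border '')
j=23 s[j]='b': π[23]=0 (border '')
j=24 s[j]='a': π[24]=1 (border 'a')
j=25 s[j]='a': k: 1→0; π[25]=1 (border 'a')
j=26 s[j]='a': k: 1→0; π[26]=1 (border 'a')
j=27 s[j]='d': k: 1→0; π[27]=0 (border '')
j=28 s[j]='a': π[28]=1 (border 'a')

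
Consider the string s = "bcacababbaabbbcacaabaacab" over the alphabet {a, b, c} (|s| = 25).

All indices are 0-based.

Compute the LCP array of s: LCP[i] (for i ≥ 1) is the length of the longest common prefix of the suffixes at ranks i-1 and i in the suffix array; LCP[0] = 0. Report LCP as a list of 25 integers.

[0, 3, 2, 1, 2, 3, 2, 3, 1, 3, 4, 0, 1, 3, 2, 1, 2, 2, 1, 5, 0, 2, 3, 2, 4]

rank→(start, suffix):
  0 → (17, 'aabaacab')
  1 → (9, 'aabbbcacaabaacab')
  2 → (20, 'aacab')
  3 → (23, 'ab')
  4 → (18, 'abaacab')
  5 → (4, 'ababbaabbbcacaabaacab')
  6 → (6, 'abbaabbbcacaabaacab')
  7 → (10, 'abbbcacaabaacab')
  8 → (15, 'acaabaacab')
  9 → (21, 'acab')
  10 → (2, 'acababbaabbbcacaabaacab')
  11 → (24, 'b')
  12 → (8, 'baabbbcacaabaacab')
  13 → (19, 'baacab')
  14 → (5, 'babbaabbbcacaabaacab')
  15 → (7, 'bbaabbbcacaabaacab')
  16 → (11, 'bbbcacaabaacab')
  17 → (12, 'bbcacaabaacab')
  18 → (13, 'bcacaabaacab')
  19 → (0, 'bcacababbaabbbcacaabaacab')
  20 → (16, 'caabaacab')
  21 → (22, 'cab')
  22 → (3, 'cababbaabbbcacaabaacab')
  23 → (14, 'cacaabaacab')
  24 → (1, 'cacababbaabbbcacaabaacab')

SA = [17, 9, 20, 23, 18, 4, 6, 10, 15, 21, 2, 24, 8, 19, 5, 7, 11, 12, 13, 0, 16, 22, 3, 14, 1]
i: (SA[i-1],SA[i]) lcp shared
  1: (17,9) 3 'aab'
  2: (9,20) 2 'aa'
  3: (20,23) 1 'a'
  4: (23,18) 2 'ab'
  5: (18,4) 3 'aba'
  6: (4,6) 2 'ab'
  7: (6,10) 3 'abb'
  8: (10,15) 1 'a'
  9: (15,21) 3 'aca'
  10: (21,2) 4 'acab'
  11: (2,24) 0 ''
  12: (24,8) 1 'b'
  13: (8,19) 3 'baa'
  14: (19,5) 2 'ba'
  15: (5,7) 1 'b'
  16: (7,11) 2 'bb'
  17: (11,12) 2 'bb'
  18: (12,13) 1 'b'
  19: (13,0) 5 'bcaca'
  20: (0,16) 0 ''
  21: (16,22) 2 'ca'
  22: (22,3) 3 'cab'
  23: (3,14) 2 'ca'
  24: (14,1) 4 'caca'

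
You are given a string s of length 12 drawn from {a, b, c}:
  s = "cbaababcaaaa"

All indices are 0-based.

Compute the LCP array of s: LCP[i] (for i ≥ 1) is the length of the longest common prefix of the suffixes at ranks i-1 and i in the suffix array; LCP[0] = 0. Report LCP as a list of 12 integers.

[0, 1, 2, 3, 2, 1, 2, 0, 2, 1, 0, 1]

rank | idx | suffix
   0 |  11 | a
   1 |  10 | aa
   2 |   9 | aaa
   3 |   8 | aaaa
   4 |   2 | aababcaaaa
   5 |   3 | ababcaaaa
   6 |   5 | abcaaaa
   7 |   1 | baababcaaaa
   8 |   4 | babcaaaa
   9 |   6 | bcaaaa
  10 |   7 | caaaa
  11 |   0 | cbaababcaaaa

SA = [11, 10, 9, 8, 2, 3, 5, 1, 4, 6, 7, 0]
[i] adj suffixes → lcp
  [1] 11/10 → 1 ('a')
  [2] 10/9 → 2 ('aa')
  [3] 9/8 → 3 ('aaa')
  [4] 8/2 → 2 ('aa')
  [5] 2/3 → 1 ('a')
  [6] 3/5 → 2 ('ab')
  [7] 5/1 → 0 ('')
  [8] 1/4 → 2 ('ba')
  [9] 4/6 → 1 ('b')
  [10] 6/7 → 0 ('')
  [11] 7/0 → 1 ('c')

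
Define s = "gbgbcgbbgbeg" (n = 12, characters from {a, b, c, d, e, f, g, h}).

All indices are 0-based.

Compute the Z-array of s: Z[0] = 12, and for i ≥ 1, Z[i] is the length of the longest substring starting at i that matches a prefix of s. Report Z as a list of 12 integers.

Z[0]=12
i=1: i≥r, start 0; Z[1]=0
i=2: i≥r, start 0; Z[2]=2 extend→box=[2,4)
i=3: min(r-i=1, Z[1]=0)=0; Z[3]=0
i=4: i≥r, start 0; Z[4]=0
i=5: i≥r, start 0; Z[5]=2 extend→box=[5,7)
i=6: min(r-i=1, Z[1]=0)=0; Z[6]=0
i=7: i≥r, start 0; Z[7]=0
i=8: i≥r, start 0; Z[8]=2 extend→box=[8,10)
i=9: min(r-i=1, Z[1]=0)=0; Z[9]=0
i=10: i≥r, start 0; Z[10]=0
i=11: i≥r, start 0; Z[11]=1 extend→box=[11,12)

[12, 0, 2, 0, 0, 2, 0, 0, 2, 0, 0, 1]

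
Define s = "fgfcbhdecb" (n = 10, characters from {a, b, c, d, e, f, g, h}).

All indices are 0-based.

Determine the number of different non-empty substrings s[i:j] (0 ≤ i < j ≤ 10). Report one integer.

51

rank→(start, suffix):
  0 → (9, 'b')
  1 → (4, 'bhdecb')
  2 → (8, 'cb')
  3 → (3, 'cbhdecb')
  4 → (6, 'decb')
  5 → (7, 'ecb')
  6 → (2, 'fcbhdecb')
  7 → (0, 'fgfcbhdecb')
  8 → (1, 'gfcbhdecb')
  9 → (5, 'hdecb')

SA = [9, 4, 8, 3, 6, 7, 2, 0, 1, 5]
rank  pair      lcp
   1  s[9:],s[4:]  1  'b'
   2  s[4:],s[8:]  0  ''
   3  s[8:],s[3:]  2  'cb'
   4  s[3:],s[6:]  0  ''
   5  s[6:],s[7:]  0  ''
   6  s[7:],s[2:]  0  ''
   7  s[2:],s[0:]  1  'f'
   8  s[0:],s[1:]  0  ''
   9  s[1:],s[5:]  0  ''

n(n+1)/2 = 10·11/2 = 55
Σ LCP = 0 + 1 + 0 + 2 + 0 + 0 + 0 + 1 + 0 + 0 = 4
distinct = 55 − 4 = 51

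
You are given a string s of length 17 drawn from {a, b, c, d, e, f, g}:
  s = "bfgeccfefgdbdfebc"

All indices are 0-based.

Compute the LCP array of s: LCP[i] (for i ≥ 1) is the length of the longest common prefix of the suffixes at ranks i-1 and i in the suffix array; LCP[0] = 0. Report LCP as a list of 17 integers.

rank→(start, suffix):
  0 → (15, 'bc')
  1 → (11, 'bdfebc')
  2 → (0, 'bfgeccfefgdbdfebc')
  3 → (16, 'c')
  4 → (4, 'ccfefgdbdfebc')
  5 → (5, 'cfefgdbdfebc')
  6 → (10, 'dbdfebc')
  7 → (12, 'dfebc')
  8 → (14, 'ebc')
  9 → (3, 'eccfefgdbdfebc')
  10 → (7, 'efgdbdfebc')
  11 → (13, 'febc')
  12 → (6, 'fefgdbdfebc')
  13 → (8, 'fgdbdfebc')
  14 → (1, 'fgeccfefgdbdfebc')
  15 → (9, 'gdbdfebc')
  16 → (2, 'geccfefgdbdfebc')

SA = [15, 11, 0, 16, 4, 5, 10, 12, 14, 3, 7, 13, 6, 8, 1, 9, 2]
rank  pair      lcp
   1  s[15:],s[11:]  1  'b'
   2  s[11:],s[0:]  1  'b'
   3  s[0:],s[16:]  0  ''
   4  s[16:],s[4:]  1  'c'
   5  s[4:],s[5:]  1  'c'
   6  s[5:],s[10:]  0  ''
   7  s[10:],s[12:]  1  'd'
   8  s[12:],s[14:]  0  ''
   9  s[14:],s[3:]  1  'e'
  10  s[3:],s[7:]  1  'e'
  11  s[7:],s[13:]  0  ''
  12  s[13:],s[6:]  2  'fe'
  13  s[6:],s[8:]  1  'f'
  14  s[8:],s[1:]  2  'fg'
  15  s[1:],s[9:]  0  ''
  16  s[9:],s[2:]  1  'g'

[0, 1, 1, 0, 1, 1, 0, 1, 0, 1, 1, 0, 2, 1, 2, 0, 1]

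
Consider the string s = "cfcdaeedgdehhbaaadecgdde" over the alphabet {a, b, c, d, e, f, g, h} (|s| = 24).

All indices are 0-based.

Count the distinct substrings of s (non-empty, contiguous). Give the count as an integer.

rank | idx | suffix
   0 |  14 | aaadecgdde
   1 |  15 | aadecgdde
   2 |  16 | adecgdde
   3 |   4 | aeedgdehhbaaadecgdde
   4 |  13 | baaadecgdde
   5 |   2 | cdaeedgdehhbaaadecgdde
   6 |   0 | cfcdaeedgdehhbaaadecgdde
   7 |  19 | cgdde
   8 |   3 | daeedgdehhbaaadecgdde
   9 |  21 | dde
  10 |  22 | de
  11 |  17 | decgdde
  12 |   9 | dehhbaaadecgdde
  13 |   7 | dgdehhbaaadecgdde
  14 |  23 | e
  15 |  18 | ecgdde
  16 |   6 | edgdehhbaaadecgdde
  17 |   5 | eedgdehhbaaadecgdde
  18 |  10 | ehhbaaadecgdde
  19 |   1 | fcdaeedgdehhbaaadecgdde
  20 |  20 | gdde
  21 |   8 | gdehhbaaadecgdde
  22 |  12 | hbaaadecgdde
  23 |  11 | hhbaaadecgdde

SA = [14, 15, 16, 4, 13, 2, 0, 19, 3, 21, 22, 17, 9, 7, 23, 18, 6, 5, 10, 1, 20, 8, 12, 11]
[i] adj suffixes → lcp
  [1] 14/15 → 2 ('aa')
  [2] 15/16 → 1 ('a')
  [3] 16/4 → 1 ('a')
  [4] 4/13 → 0 ('')
  [5] 13/2 → 0 ('')
  [6] 2/0 → 1 ('c')
  [7] 0/19 → 1 ('c')
  [8] 19/3 → 0 ('')
  [9] 3/21 → 1 ('d')
  [10] 21/22 → 1 ('d')
  [11] 22/17 → 2 ('de')
  [12] 17/9 → 2 ('de')
  [13] 9/7 → 1 ('d')
  [14] 7/23 → 0 ('')
  [15] 23/18 → 1 ('e')
  [16] 18/6 → 1 ('e')
  [17] 6/5 → 1 ('e')
  [18] 5/10 → 1 ('e')
  [19] 10/1 → 0 ('')
  [20] 1/20 → 0 ('')
  [21] 20/8 → 2 ('gd')
  [22] 8/12 → 0 ('')
  [23] 12/11 → 1 ('h')

n(n+1)/2 = 24·25/2 = 300
Σ LCP = 0 + 2 + 1 + 1 + 0 + 0 + 1 + 1 + 0 + 1 + 1 + 2 + 2 + 1 + 0 + 1 + 1 + 1 + 1 + 0 + 0 + 2 + 0 + 1 = 20
distinct = 300 − 20 = 280

280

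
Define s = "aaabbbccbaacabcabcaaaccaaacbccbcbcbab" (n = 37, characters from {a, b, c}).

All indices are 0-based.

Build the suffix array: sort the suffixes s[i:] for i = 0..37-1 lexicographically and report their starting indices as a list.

[0, 23, 18, 1, 9, 24, 19, 35, 2, 15, 12, 10, 25, 20, 36, 8, 34, 3, 4, 16, 13, 32, 30, 5, 27, 22, 17, 14, 11, 7, 33, 31, 29, 26, 21, 6, 28]

sorted suffixes:
  #0 SA[0]=0  'aaabbbccbaacabcabcaaaccaaacbccbcbcbab'
  #1 SA[1]=23  'aaacbccbcbcbab'
  #2 SA[2]=18  'aaaccaaacbccbcbcbab'
  #3 SA[3]=1  'aabbbccbaacabcabcaaaccaaacbccbcbcbab'
  #4 SA[4]=9  'aacabcabcaaaccaaacbccbcbcbab'
  #5 SA[5]=24  'aacbccbcbcbab'
  #6 SA[6]=19  'aaccaaacbccbcbcbab'
  #7 SA[7]=35  'ab'
  #8 SA[8]=2  'abbbccbaacabcabcaaaccaaacbccbcbcbab'
  #9 SA[9]=15  'abcaaaccaaacbccbcbcbab'
  #10 SA[10]=12  'abcabcaaaccaaacbccbcbcbab'
  #11 SA[11]=10  'acabcabcaaaccaaacbccbcbcbab'
  #12 SA[12]=25  'acbccbcbcbab'
  #13 SA[13]=20  'accaaacbccbcbcbab'
  #14 SA[14]=36  'b'
  #15 SA[15]=8  'baacabcabcaaaccaaacbccbcbcbab'
  #16 SA[16]=34  'bab'
  #17 SA[17]=3  'bbbccbaacabcabcaaaccaaacbccbcbcbab'
  #18 SA[18]=4  'bbccbaacabcabcaaaccaaacbccbcbcbab'
  #19 SA[19]=16  'bcaaaccaaacbccbcbcbab'
  #20 SA[20]=13  'bcabcaaaccaaacbccbcbcbab'
  #21 SA[21]=32  'bcbab'
  #22 SA[22]=30  'bcbcbab'
  #23 SA[23]=5  'bccbaacabcabcaaaccaaacbccbcbcbab'
  #24 SA[24]=27  'bccbcbcbab'
  #25 SA[25]=22  'caaacbccbcbcbab'
  #26 SA[26]=17  'caaaccaaacbccbcbcbab'
  #27 SA[27]=14  'cabcaaaccaaacbccbcbcbab'
  #28 SA[28]=11  'cabcabcaaaccaaacbccbcbcbab'
  #29 SA[29]=7  'cbaacabcabcaaaccaaacbccbcbcbab'
  #30 SA[30]=33  'cbab'
  #31 SA[31]=31  'cbcbab'
  #32 SA[32]=29  'cbcbcbab'
  #33 SA[33]=26  'cbccbcbcbab'
  #34 SA[34]=21  'ccaaacbccbcbcbab'
  #35 SA[35]=6  'ccbaacabcabcaaaccaaacbccbcbcbab'
  #36 SA[36]=28  'ccbcbcbab'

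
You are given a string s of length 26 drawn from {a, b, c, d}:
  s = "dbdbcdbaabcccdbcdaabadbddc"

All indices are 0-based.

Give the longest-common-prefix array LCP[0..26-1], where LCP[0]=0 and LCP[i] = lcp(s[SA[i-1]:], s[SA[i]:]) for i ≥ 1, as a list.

[0, 3, 1, 2, 1, 0, 2, 1, 2, 3, 1, 2, 0, 1, 2, 1, 2, 3, 0, 1, 2, 4, 2, 3, 1, 1]

sorted suffixes:
  #0 SA[0]=17  'aabadbddc'
  #1 SA[1]=7  'aabcccdbcdaabadbddc'
  #2 SA[2]=18  'abadbddc'
  #3 SA[3]=8  'abcccdbcdaabadbddc'
  #4 SA[4]=20  'adbddc'
  #5 SA[5]=6  'baabcccdbcdaabadbddc'
  #6 SA[6]=19  'badbddc'
  #7 SA[7]=9  'bcccdbcdaabadbddc'
  #8 SA[8]=14  'bcdaabadbddc'
  #9 SA[9]=3  'bcdbaabcccdbcdaabadbddc'
  #10 SA[10]=1  'bdbcdbaabcccdbcdaabadbddc'
  #11 SA[11]=22  'bddc'
  #12 SA[12]=25  'c'
  #13 SA[13]=10  'cccdbcdaabadbddc'
  #14 SA[14]=11  'ccdbcdaabadbddc'
  #15 SA[15]=15  'cdaabadbddc'
  #16 SA[16]=4  'cdbaabcccdbcdaabadbddc'
  #17 SA[17]=12  'cdbcdaabadbddc'
  #18 SA[18]=16  'daabadbddc'
  #19 SA[19]=5  'dbaabcccdbcdaabadbddc'
  #20 SA[20]=13  'dbcdaabadbddc'
  #21 SA[21]=2  'dbcdbaabcccdbcdaabadbddc'
  #22 SA[22]=0  'dbdbcdbaabcccdbcdaabadbddc'
  #23 SA[23]=21  'dbddc'
  #24 SA[24]=24  'dc'
  #25 SA[25]=23  'ddc'

SA = [17, 7, 18, 8, 20, 6, 19, 9, 14, 3, 1, 22, 25, 10, 11, 15, 4, 12, 16, 5, 13, 2, 0, 21, 24, 23]
rank  pair      lcp
   1  s[17:],s[7:]  3  'aab'
   2  s[7:],s[18:]  1  'a'
   3  s[18:],s[8:]  2  'ab'
   4  s[8:],s[20:]  1  'a'
   5  s[20:],s[6:]  0  ''
   6  s[6:],s[19:]  2  'ba'
   7  s[19:],s[9:]  1  'b'
   8  s[9:],s[14:]  2  'bc'
   9  s[14:],s[3:]  3  'bcd'
  10  s[3:],s[1:]  1  'b'
  11  s[1:],s[22:]  2  'bd'
  12  s[22:],s[25:]  0  ''
  13  s[25:],s[10:]  1  'c'
  14  s[10:],s[11:]  2  'cc'
  15  s[11:],s[15:]  1  'c'
  16  s[15:],s[4:]  2  'cd'
  17  s[4:],s[12:]  3  'cdb'
  18  s[12:],s[16:]  0  ''
  19  s[16:],s[5:]  1  'd'
  20  s[5:],s[13:]  2  'db'
  21  s[13:],s[2:]  4  'dbcd'
  22  s[2:],s[0:]  2  'db'
  23  s[0:],s[21:]  3  'dbd'
  24  s[21:],s[24:]  1  'd'
  25  s[24:],s[23:]  1  'd'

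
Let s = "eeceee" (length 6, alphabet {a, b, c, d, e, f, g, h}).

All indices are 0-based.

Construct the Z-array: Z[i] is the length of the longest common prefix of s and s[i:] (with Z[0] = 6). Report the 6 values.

[6, 1, 0, 2, 2, 1]

Z[0]=6
i=1: fresh scan; Z[1]=1 grow→box=[1,2)
i=2: fresh scan; Z[2]=0
i=3: fresh scan; Z[3]=2 grow→box=[3,5)
i=4: min(r-i=1, Z[1]=1)=1; Z[4]=2 grow→box=[4,6)
i=5: min(r-i=1, Z[1]=1)=1; Z[5]=1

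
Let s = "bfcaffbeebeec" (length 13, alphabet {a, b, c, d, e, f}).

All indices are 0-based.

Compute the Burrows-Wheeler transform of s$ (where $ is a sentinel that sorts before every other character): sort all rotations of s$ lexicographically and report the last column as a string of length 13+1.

ccfe$efeebbfba

rank  rotation        last
    0  $bfcaffbeebeec  c
    1  affbeebeec$bfc  c
    2  beebeec$bfcaff  f
    3  beec$bfcaffbee  e
    4  bfcaffbeebeec$  $
    5  c$bfcaffbeebee  e
    6  caffbeebeec$bf  f
    7  ebeec$bfcaffbe  e
    8  ec$bfcaffbeebe  e
    9  eebeec$bfcaffb  b
   10  eec$bfcaffbeeb  b
   11  fbeebeec$bfcaf  f
   12  fcaffbeebeec$b  b
   13  ffbeebeec$bfca  a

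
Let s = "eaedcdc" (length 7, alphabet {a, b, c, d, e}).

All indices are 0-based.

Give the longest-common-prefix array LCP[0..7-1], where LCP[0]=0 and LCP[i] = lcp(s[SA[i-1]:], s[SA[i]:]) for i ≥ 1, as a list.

sorted suffixes:
  #0 SA[0]=1  'aedcdc'
  #1 SA[1]=6  'c'
  #2 SA[2]=4  'cdc'
  #3 SA[3]=5  'dc'
  #4 SA[4]=3  'dcdc'
  #5 SA[5]=0  'eaedcdc'
  #6 SA[6]=2  'edcdc'

SA = [1, 6, 4, 5, 3, 0, 2]
i: (SA[i-1],SA[i]) lcp shared
  1: (1,6) 0 ''
  2: (6,4) 1 'c'
  3: (4,5) 0 ''
  4: (5,3) 2 'dc'
  5: (3,0) 0 ''
  6: (0,2) 1 'e'

[0, 0, 1, 0, 2, 0, 1]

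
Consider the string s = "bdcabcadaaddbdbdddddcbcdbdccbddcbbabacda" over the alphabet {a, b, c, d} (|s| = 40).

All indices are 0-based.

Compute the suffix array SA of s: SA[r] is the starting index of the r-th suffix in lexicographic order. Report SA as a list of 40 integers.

[39, 8, 34, 3, 36, 6, 9, 33, 35, 32, 4, 21, 12, 0, 24, 28, 14, 2, 5, 31, 20, 27, 26, 37, 22, 38, 7, 11, 23, 13, 1, 30, 19, 25, 10, 29, 18, 17, 16, 15]

sorted suffixes:
  #0 SA[0]=39  'a'
  #1 SA[1]=8  'aaddbdbdddddcbcdbdccbddcbbabacda'
  #2 SA[2]=34  'abacda'
  #3 SA[3]=3  'abcadaaddbdbdddddcbcdbdccbddcbbabacda'
  #4 SA[4]=36  'acda'
  #5 SA[5]=6  'adaaddbdbdddddcbcdbdccbddcbbabacda'
  #6 SA[6]=9  'addbdbdddddcbcdbdccbddcbbabacda'
  #7 SA[7]=33  'babacda'
  #8 SA[8]=35  'bacda'
  #9 SA[9]=32  'bbabacda'
  #10 SA[10]=4  'bcadaaddbdbdddddcbcdbdccbddcbbabacda'
  #11 SA[11]=21  'bcdbdccbddcbbabacda'
  #12 SA[12]=12  'bdbdddddcbcdbdccbddcbbabacda'
  #13 SA[13]=0  'bdcabcadaaddbdbdddddcbcdbdccbddcbbabacda'
  #14 SA[14]=24  'bdccbddcbbabacda'
  #15 SA[15]=28  'bddcbbabacda'
  #16 SA[16]=14  'bdddddcbcdbdccbddcbbabacda'
  #17 SA[17]=2  'cabcadaaddbdbdddddcbcdbdccbddcbbabacda'
  #18 SA[18]=5  'cadaaddbdbdddddcbcdbdccbddcbbabacda'
  #19 SA[19]=31  'cbbabacda'
  #20 SA[20]=20  'cbcdbdccbddcbbabacda'
  #21 SA[21]=27  'cbddcbbabacda'
  #22 SA[22]=26  'ccbddcbbabacda'
  #23 SA[23]=37  'cda'
  #24 SA[24]=22  'cdbdccbddcbbabacda'
  #25 SA[25]=38  'da'
  #26 SA[26]=7  'daaddbdbdddddcbcdbdccbddcbbabacda'
  #27 SA[27]=11  'dbdbdddddcbcdbdccbddcbbabacda'
  #28 SA[28]=23  'dbdccbddcbbabacda'
  #29 SA[29]=13  'dbdddddcbcdbdccbddcbbabacda'
  #30 SA[30]=1  'dcabcadaaddbdbdddddcbcdbdccbddcbbabacda'
  #31 SA[31]=30  'dcbbabacda'
  #32 SA[32]=19  'dcbcdbdccbddcbbabacda'
  #33 SA[33]=25  'dccbddcbbabacda'
  #34 SA[34]=10  'ddbdbdddddcbcdbdccbddcbbabacda'
  #35 SA[35]=29  'ddcbbabacda'
  #36 SA[36]=18  'ddcbcdbdccbddcbbabacda'
  #37 SA[37]=17  'dddcbcdbdccbddcbbabacda'
  #38 SA[38]=16  'ddddcbcdbdccbddcbbabacda'
  #39 SA[39]=15  'dddddcbcdbdccbddcbbabacda'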